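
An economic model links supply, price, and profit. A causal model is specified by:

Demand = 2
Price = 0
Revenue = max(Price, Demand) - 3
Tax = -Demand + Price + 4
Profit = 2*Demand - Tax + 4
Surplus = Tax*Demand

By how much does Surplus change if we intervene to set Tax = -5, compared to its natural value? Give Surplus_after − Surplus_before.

Under do(Tax=-5), the mechanism Tax = -Demand + Price + 4 is discarded; Tax is fixed at -5.
Surplus = Tax*Demand  [with Tax=-5, Demand=2]  = -10
Without intervention: Tax = -Demand + Price + 4  [with Demand=2, Price=0]  = 2; Surplus = Tax*Demand  [with Tax=2, Demand=2]  = 4.
Change = -10 − 4 = -14.

-14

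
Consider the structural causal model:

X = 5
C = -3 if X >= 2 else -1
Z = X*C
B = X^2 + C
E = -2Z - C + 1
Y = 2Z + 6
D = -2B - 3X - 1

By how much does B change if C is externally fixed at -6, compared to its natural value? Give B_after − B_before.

-3

Under do(C=-6), the mechanism C = -3 if X >= 2 else -1 is discarded; C is fixed at -6.
B = X^2 + C  [with X=5, C=-6]  = 19
Without intervention: C = -3 if X >= 2 else -1  [with X=5]  = -3; B = X^2 + C  [with X=5, C=-3]  = 22.
Change = 19 − 22 = -3.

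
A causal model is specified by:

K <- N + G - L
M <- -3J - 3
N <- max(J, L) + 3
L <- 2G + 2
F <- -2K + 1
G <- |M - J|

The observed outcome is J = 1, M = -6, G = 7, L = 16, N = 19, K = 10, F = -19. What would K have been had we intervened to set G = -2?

The intervention breaks the incoming arrows to G: G <- |M - J| no longer applies, and G = -2.
L = 2G + 2  [with G=-2]  = -2
N = max(J, L) + 3  [with J=1, L=-2]  = 4
K = N + G - L  [with N=4, G=-2, L=-2]  = 4

4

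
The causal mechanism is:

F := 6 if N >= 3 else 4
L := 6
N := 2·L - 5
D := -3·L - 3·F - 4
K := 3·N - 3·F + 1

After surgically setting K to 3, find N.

7

Under do(K=3), the mechanism K := 3·N - 3·F + 1 is discarded; K is fixed at 3.
No directed path runs from K to N, so N keeps its natural value.
N = 2·L - 5  [with L=6]  = 7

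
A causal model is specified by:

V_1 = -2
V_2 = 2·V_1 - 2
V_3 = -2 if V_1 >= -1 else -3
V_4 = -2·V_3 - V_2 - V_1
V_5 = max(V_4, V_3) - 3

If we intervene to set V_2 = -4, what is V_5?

do(V_2=-4) replaces the equation V_2 = 2·V_1 - 2 with the constant V_2 = -4.
V_3 = -2 if V_1 >= -1 else -3  [with V_1=-2]  = -3
V_4 = -2·V_3 - V_2 - V_1  [with V_3=-3, V_2=-4, V_1=-2]  = 12
V_5 = max(V_4, V_3) - 3  [with V_4=12, V_3=-3]  = 9

9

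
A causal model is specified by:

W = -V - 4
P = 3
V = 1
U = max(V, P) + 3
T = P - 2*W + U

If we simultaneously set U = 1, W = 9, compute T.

The joint intervention fixes U = 1, W = 9, removing each variable's own equation.
T = P - 2*W + U  [with P=3, W=9, U=1]  = -14

-14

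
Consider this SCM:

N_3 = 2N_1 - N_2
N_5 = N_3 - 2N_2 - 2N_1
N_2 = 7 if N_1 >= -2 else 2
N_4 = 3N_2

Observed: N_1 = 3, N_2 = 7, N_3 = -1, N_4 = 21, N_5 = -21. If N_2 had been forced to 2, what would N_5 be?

-6

do(N_2=2) replaces the equation N_2 = 7 if N_1 >= -2 else 2 with the constant N_2 = 2.
N_3 = 2N_1 - N_2  [with N_1=3, N_2=2]  = 4
N_5 = N_3 - 2N_2 - 2N_1  [with N_3=4, N_2=2, N_1=3]  = -6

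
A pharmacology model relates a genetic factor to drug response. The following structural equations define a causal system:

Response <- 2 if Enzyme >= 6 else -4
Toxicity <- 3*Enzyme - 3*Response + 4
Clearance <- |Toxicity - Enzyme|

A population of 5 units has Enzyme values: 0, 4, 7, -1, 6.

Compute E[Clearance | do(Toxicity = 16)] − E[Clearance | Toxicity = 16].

Every unit gets Toxicity=16 under the intervention. Clearance values become 16, 12, 9, 17, 10; E[Clearance|do(Toxicity=16)] = 12.8.
E[Clearance|Toxicity=16] averages over only the 2 units with Toxicity=16 (Enzyme = 0, 6): Clearance = 16, 10, mean 13.
Difference = 12.8 − 13 = -0.2.

-0.2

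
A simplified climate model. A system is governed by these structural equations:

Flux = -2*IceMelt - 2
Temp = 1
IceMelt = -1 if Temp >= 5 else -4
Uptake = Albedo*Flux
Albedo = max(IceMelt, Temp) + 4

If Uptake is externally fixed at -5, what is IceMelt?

-4

Under do(Uptake=-5), the mechanism Uptake = Albedo*Flux is discarded; Uptake is fixed at -5.
No directed path runs from Uptake to IceMelt, so IceMelt keeps its natural value.
IceMelt = -1 if Temp >= 5 else -4  [with Temp=1]  = -4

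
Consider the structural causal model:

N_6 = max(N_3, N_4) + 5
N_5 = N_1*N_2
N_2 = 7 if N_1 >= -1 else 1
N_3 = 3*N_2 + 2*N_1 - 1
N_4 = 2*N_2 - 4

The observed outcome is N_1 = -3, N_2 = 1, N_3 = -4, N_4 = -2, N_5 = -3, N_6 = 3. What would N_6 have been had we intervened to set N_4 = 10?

15

Under do(N_4=10), the mechanism N_4 = 2*N_2 - 4 is discarded; N_4 is fixed at 10.
N_2 = 7 if N_1 >= -1 else 1  [with N_1=-3]  = 1
N_3 = 3*N_2 + 2*N_1 - 1  [with N_2=1, N_1=-3]  = -4
N_6 = max(N_3, N_4) + 5  [with N_3=-4, N_4=10]  = 15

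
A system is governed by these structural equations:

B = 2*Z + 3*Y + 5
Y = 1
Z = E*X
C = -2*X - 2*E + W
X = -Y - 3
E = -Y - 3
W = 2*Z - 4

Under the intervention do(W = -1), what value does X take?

-4

Under do(W=-1), the mechanism W = 2*Z - 4 is discarded; W is fixed at -1.
No directed path runs from W to X, so X keeps its natural value.
X = -Y - 3  [with Y=1]  = -4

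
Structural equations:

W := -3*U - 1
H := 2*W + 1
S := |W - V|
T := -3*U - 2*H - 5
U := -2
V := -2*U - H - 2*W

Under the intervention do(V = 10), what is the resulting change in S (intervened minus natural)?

-17

Intervening sets V = 10 and removes its equation (V := -2*U - H - 2*W).
W = -3*U - 1  [with U=-2]  = 5
S = |W - V|  [with W=5, V=10]  = 5
Without intervention: W = -3*U - 1  [with U=-2]  = 5; H = 2*W + 1  [with W=5]  = 11; V = -2*U - H - 2*W  [with U=-2, H=11, W=5]  = -17; S = |W - V|  [with W=5, V=-17]  = 22.
Change = 5 − 22 = -17.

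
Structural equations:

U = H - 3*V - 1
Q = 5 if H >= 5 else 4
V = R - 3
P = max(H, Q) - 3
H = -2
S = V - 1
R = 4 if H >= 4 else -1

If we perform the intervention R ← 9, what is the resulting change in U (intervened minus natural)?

-30

Under do(R=9), the mechanism R = 4 if H >= 4 else -1 is discarded; R is fixed at 9.
V = R - 3  [with R=9]  = 6
U = H - 3*V - 1  [with H=-2, V=6]  = -21
Without intervention: R = 4 if H >= 4 else -1  [with H=-2]  = -1; V = R - 3  [with R=-1]  = -4; U = H - 3*V - 1  [with H=-2, V=-4]  = 9.
Change = -21 − 9 = -30.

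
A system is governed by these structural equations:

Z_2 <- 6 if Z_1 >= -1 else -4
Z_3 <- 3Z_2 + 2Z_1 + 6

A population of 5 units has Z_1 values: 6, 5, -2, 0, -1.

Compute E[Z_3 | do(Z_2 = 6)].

27.2

Every unit gets Z_2=6 under the intervention. Z_3 values become 36, 34, 20, 24, 22; E[Z_3|do(Z_2=6)] = 27.2.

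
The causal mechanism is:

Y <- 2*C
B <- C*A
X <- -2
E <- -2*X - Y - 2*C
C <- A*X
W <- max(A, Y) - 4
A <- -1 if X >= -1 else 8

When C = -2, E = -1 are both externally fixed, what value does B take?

Setting C = -2, E = -1 by intervention discards those variables' equations.
A = -1 if X >= -1 else 8  [with X=-2]  = 8
B = C*A  [with C=-2, A=8]  = -16

-16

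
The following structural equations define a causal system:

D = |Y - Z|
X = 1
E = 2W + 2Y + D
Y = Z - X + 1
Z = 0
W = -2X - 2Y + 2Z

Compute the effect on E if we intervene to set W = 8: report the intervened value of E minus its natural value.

The intervention breaks the incoming arrows to W: W = -2X - 2Y + 2Z no longer applies, and W = 8.
Y = Z - X + 1  [with Z=0, X=1]  = 0
D = |Y - Z|  [with Y=0, Z=0]  = 0
E = 2W + 2Y + D  [with W=8, Y=0, D=0]  = 16
Without intervention: Y = Z - X + 1  [with Z=0, X=1]  = 0; D = |Y - Z|  [with Y=0, Z=0]  = 0; W = -2X - 2Y + 2Z  [with X=1, Y=0, Z=0]  = -2; E = 2W + 2Y + D  [with W=-2, Y=0, D=0]  = -4.
Change = 16 − (-4) = 20.

20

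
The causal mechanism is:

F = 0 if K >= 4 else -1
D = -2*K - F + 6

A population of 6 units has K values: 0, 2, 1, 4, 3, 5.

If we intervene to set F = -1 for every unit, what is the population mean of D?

The intervention sets F=-1 in all 6 units regardless of K. Recomputing D per unit gives 7, 3, 5, -1, 1, -3; average 2.

2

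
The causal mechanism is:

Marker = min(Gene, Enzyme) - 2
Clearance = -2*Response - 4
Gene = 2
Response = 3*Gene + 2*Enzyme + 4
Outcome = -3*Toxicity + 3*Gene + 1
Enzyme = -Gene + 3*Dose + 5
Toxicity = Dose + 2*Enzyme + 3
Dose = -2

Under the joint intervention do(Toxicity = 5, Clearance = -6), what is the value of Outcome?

-8

The joint intervention fixes Toxicity = 5, Clearance = -6, removing each variable's own equation.
Outcome = -3*Toxicity + 3*Gene + 1  [with Toxicity=5, Gene=2]  = -8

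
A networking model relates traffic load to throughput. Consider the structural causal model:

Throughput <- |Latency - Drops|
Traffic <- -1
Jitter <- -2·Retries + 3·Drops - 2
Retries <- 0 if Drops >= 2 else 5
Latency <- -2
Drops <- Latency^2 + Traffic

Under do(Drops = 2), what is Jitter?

4

do(Drops=2) replaces the equation Drops <- Latency^2 + Traffic with the constant Drops = 2.
Retries = 0 if Drops >= 2 else 5  [with Drops=2]  = 0
Jitter = -2·Retries + 3·Drops - 2  [with Retries=0, Drops=2]  = 4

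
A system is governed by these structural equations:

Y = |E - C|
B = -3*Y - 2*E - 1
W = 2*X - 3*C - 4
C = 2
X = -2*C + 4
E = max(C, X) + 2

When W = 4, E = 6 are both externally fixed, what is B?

Under do(W = 4, E = 6), each intervened variable's structural equation is replaced by its fixed value.
Y = |E - C|  [with E=6, C=2]  = 4
B = -3*Y - 2*E - 1  [with Y=4, E=6]  = -25

-25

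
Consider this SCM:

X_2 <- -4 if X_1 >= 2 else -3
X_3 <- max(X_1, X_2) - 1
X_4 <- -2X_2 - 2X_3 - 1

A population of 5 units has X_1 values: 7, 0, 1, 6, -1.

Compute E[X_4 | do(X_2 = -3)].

Every unit gets X_2=-3 under the intervention. X_4 values become -7, 7, 5, -5, 9; E[X_4|do(X_2=-3)] = 1.8.

1.8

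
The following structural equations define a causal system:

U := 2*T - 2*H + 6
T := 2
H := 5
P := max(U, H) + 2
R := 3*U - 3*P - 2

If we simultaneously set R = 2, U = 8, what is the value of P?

Under do(R = 2, U = 8), each intervened variable's structural equation is replaced by its fixed value.
P = max(U, H) + 2  [with U=8, H=5]  = 10

10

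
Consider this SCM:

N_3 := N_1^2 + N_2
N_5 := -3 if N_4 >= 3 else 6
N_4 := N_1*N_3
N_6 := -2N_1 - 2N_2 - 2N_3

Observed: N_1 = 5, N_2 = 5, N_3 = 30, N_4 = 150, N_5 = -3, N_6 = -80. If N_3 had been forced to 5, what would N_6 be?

-30

The intervention breaks the incoming arrows to N_3: N_3 := N_1^2 + N_2 no longer applies, and N_3 = 5.
N_6 = -2N_1 - 2N_2 - 2N_3  [with N_1=5, N_2=5, N_3=5]  = -30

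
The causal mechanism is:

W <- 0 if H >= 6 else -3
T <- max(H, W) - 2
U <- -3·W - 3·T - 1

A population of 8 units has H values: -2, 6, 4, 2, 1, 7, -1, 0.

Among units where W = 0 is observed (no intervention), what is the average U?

Conditioning on W=0 selects the 2 unit(s) with H ∈ {6, 7}. Their U values: -13, -16. Mean = -14.5.

-14.5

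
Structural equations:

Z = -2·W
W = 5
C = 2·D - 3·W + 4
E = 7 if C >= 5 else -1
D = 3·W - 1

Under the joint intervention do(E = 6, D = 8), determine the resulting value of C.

5

Setting E = 6, D = 8 by intervention discards those variables' equations.
C = 2·D - 3·W + 4  [with D=8, W=5]  = 5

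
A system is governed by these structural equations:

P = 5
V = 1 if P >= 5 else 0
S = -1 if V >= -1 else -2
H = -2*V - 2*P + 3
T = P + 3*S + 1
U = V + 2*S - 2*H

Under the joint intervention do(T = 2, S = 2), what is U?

The joint intervention fixes T = 2, S = 2, removing each variable's own equation.
V = 1 if P >= 5 else 0  [with P=5]  = 1
H = -2*V - 2*P + 3  [with V=1, P=5]  = -9
U = V + 2*S - 2*H  [with V=1, S=2, H=-9]  = 23

23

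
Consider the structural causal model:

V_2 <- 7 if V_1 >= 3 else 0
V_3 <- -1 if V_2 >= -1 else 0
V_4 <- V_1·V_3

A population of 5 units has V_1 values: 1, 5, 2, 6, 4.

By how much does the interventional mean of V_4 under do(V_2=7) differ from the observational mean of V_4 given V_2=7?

do(V_2=7) breaks V_2's dependence on V_1. With V_2=7 fixed, V_4 across the units is -1, -5, -2, -6, -4, mean -3.6.
Conditioning on V_2=7 selects the 3 unit(s) with V_1 ∈ {5, 6, 4}. Their V_4 values: -5, -6, -4. Mean = -5.
Difference = -3.6 − (-5) = 1.4.

1.4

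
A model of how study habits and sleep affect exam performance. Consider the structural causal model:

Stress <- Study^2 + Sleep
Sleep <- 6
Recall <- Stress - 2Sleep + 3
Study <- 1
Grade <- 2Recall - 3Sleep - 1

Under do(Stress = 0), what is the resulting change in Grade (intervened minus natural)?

do(Stress=0) replaces the equation Stress <- Study^2 + Sleep with the constant Stress = 0.
Recall = Stress - 2Sleep + 3  [with Stress=0, Sleep=6]  = -9
Grade = 2Recall - 3Sleep - 1  [with Recall=-9, Sleep=6]  = -37
Without intervention: Stress = Study^2 + Sleep  [with Study=1, Sleep=6]  = 7; Recall = Stress - 2Sleep + 3  [with Stress=7, Sleep=6]  = -2; Grade = 2Recall - 3Sleep - 1  [with Recall=-2, Sleep=6]  = -23.
Change = -37 − (-23) = -14.

-14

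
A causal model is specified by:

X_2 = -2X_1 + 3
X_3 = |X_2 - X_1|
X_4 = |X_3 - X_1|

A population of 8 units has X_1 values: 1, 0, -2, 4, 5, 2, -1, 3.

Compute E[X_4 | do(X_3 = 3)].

do(X_3=3) breaks X_3's dependence on X_1. With X_3=3 fixed, X_4 across the units is 2, 3, 5, 1, 2, 1, 4, 0, mean 2.25.

2.25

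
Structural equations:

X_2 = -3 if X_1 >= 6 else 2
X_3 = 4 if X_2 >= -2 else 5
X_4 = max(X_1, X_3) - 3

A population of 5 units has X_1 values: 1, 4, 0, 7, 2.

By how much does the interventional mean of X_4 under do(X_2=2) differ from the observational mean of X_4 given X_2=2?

0.6

Under do(X_2=2), X_2's equation is replaced by X_2=2 for every unit. Per-unit X_4: 1, 1, 1, 4, 1. Mean = 1.6.
Conditioning on X_2=2 selects the 4 unit(s) with X_1 ∈ {1, 4, 0, 2}. Their X_4 values: 1, 1, 1, 1. Mean = 1.
Difference = 1.6 − 1 = 0.6.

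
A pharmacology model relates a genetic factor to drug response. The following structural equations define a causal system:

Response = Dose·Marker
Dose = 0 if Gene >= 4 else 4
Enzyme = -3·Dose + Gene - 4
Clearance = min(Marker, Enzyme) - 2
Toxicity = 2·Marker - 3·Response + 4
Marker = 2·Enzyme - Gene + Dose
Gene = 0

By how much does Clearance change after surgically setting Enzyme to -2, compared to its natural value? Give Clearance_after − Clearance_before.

26

The intervention breaks the incoming arrows to Enzyme: Enzyme = -3·Dose + Gene - 4 no longer applies, and Enzyme = -2.
Dose = 0 if Gene >= 4 else 4  [with Gene=0]  = 4
Marker = 2·Enzyme - Gene + Dose  [with Enzyme=-2, Gene=0, Dose=4]  = 0
Clearance = min(Marker, Enzyme) - 2  [with Marker=0, Enzyme=-2]  = -4
Without intervention: Dose = 0 if Gene >= 4 else 4  [with Gene=0]  = 4; Enzyme = -3·Dose + Gene - 4  [with Dose=4, Gene=0]  = -16; Marker = 2·Enzyme - Gene + Dose  [with Enzyme=-16, Gene=0, Dose=4]  = -28; Clearance = min(Marker, Enzyme) - 2  [with Marker=-28, Enzyme=-16]  = -30.
Change = -4 − (-30) = 26.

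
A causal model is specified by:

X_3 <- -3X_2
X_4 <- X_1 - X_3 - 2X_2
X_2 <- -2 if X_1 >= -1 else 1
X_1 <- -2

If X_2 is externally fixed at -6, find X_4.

-8

Under do(X_2=-6), the mechanism X_2 <- -2 if X_1 >= -1 else 1 is discarded; X_2 is fixed at -6.
X_3 = -3X_2  [with X_2=-6]  = 18
X_4 = X_1 - X_3 - 2X_2  [with X_1=-2, X_3=18, X_2=-6]  = -8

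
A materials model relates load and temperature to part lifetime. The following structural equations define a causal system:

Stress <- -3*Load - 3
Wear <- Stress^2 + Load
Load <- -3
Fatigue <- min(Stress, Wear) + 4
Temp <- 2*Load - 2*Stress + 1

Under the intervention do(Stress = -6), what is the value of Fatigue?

do(Stress=-6) replaces the equation Stress <- -3*Load - 3 with the constant Stress = -6.
Wear = Stress^2 + Load  [with Stress=-6, Load=-3]  = 33
Fatigue = min(Stress, Wear) + 4  [with Stress=-6, Wear=33]  = -2

-2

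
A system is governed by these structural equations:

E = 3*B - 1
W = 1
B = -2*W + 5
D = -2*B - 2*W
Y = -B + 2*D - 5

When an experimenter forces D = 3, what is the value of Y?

do(D=3) replaces the equation D = -2*B - 2*W with the constant D = 3.
B = -2*W + 5  [with W=1]  = 3
Y = -B + 2*D - 5  [with B=3, D=3]  = -2

-2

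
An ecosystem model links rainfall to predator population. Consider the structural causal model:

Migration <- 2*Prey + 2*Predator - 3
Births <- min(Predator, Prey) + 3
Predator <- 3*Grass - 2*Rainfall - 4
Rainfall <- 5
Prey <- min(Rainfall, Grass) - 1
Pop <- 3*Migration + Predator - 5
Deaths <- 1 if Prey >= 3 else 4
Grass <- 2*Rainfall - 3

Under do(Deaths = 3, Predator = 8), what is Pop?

Under do(Deaths = 3, Predator = 8), each intervened variable's structural equation is replaced by its fixed value.
Grass = 2*Rainfall - 3  [with Rainfall=5]  = 7
Prey = min(Rainfall, Grass) - 1  [with Rainfall=5, Grass=7]  = 4
Migration = 2*Prey + 2*Predator - 3  [with Prey=4, Predator=8]  = 21
Pop = 3*Migration + Predator - 5  [with Migration=21, Predator=8]  = 66

66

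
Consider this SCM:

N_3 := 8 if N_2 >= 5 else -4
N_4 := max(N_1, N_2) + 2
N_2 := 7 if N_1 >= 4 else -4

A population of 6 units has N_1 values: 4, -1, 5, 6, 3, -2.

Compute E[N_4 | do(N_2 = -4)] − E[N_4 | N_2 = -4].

2.5

The intervention sets N_2=-4 in all 6 units regardless of N_1. Recomputing N_4 per unit gives 6, 1, 7, 8, 5, 0; average 4.5.
E[N_4|N_2=-4] averages over only the 3 units with N_2=-4 (N_1 = -1, 3, -2): N_4 = 1, 5, 0, mean 2.
Difference = 4.5 − 2 = 2.5.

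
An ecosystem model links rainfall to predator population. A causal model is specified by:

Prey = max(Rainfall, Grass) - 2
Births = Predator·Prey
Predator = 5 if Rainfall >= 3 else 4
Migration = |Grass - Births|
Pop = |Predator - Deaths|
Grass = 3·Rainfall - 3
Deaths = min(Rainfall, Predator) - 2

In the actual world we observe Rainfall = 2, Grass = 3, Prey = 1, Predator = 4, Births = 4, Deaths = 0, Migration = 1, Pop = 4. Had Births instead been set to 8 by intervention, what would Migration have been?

5

Under do(Births=8), the mechanism Births = Predator·Prey is discarded; Births is fixed at 8.
Grass = 3·Rainfall - 3  [with Rainfall=2]  = 3
Migration = |Grass - Births|  [with Grass=3, Births=8]  = 5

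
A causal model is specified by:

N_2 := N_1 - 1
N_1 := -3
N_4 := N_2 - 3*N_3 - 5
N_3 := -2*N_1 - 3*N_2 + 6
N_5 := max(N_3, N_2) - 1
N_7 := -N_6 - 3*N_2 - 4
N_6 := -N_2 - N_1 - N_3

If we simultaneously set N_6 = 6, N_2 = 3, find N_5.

2

The joint intervention fixes N_6 = 6, N_2 = 3, removing each variable's own equation.
N_3 = -2*N_1 - 3*N_2 + 6  [with N_1=-3, N_2=3]  = 3
N_5 = max(N_3, N_2) - 1  [with N_3=3, N_2=3]  = 2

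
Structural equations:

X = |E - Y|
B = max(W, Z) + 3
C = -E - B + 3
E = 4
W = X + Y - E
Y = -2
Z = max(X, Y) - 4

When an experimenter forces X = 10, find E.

4

Under do(X=10), the mechanism X = |E - Y| is discarded; X is fixed at 10.
E is not downstream of the intervention, so its value is determined by the original equations.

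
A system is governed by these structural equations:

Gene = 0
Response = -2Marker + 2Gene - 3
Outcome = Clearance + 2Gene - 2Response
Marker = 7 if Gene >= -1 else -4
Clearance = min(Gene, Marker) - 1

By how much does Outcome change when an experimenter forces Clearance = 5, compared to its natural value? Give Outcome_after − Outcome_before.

Intervening sets Clearance = 5 and removes its equation (Clearance = min(Gene, Marker) - 1).
Marker = 7 if Gene >= -1 else -4  [with Gene=0]  = 7
Response = -2Marker + 2Gene - 3  [with Marker=7, Gene=0]  = -17
Outcome = Clearance + 2Gene - 2Response  [with Clearance=5, Gene=0, Response=-17]  = 39
Without intervention: Marker = 7 if Gene >= -1 else -4  [with Gene=0]  = 7; Response = -2Marker + 2Gene - 3  [with Marker=7, Gene=0]  = -17; Clearance = min(Gene, Marker) - 1  [with Gene=0, Marker=7]  = -1; Outcome = Clearance + 2Gene - 2Response  [with Clearance=-1, Gene=0, Response=-17]  = 33.
Change = 39 − 33 = 6.

6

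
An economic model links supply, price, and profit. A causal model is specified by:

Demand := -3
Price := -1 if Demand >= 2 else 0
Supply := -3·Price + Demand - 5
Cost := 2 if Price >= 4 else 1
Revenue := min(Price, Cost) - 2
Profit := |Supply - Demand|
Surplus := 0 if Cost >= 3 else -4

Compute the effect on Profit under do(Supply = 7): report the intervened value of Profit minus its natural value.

5

The intervention breaks the incoming arrows to Supply: Supply := -3·Price + Demand - 5 no longer applies, and Supply = 7.
Profit = |Supply - Demand|  [with Supply=7, Demand=-3]  = 10
Without intervention: Price = -1 if Demand >= 2 else 0  [with Demand=-3]  = 0; Supply = -3·Price + Demand - 5  [with Price=0, Demand=-3]  = -8; Profit = |Supply - Demand|  [with Supply=-8, Demand=-3]  = 5.
Change = 10 − 5 = 5.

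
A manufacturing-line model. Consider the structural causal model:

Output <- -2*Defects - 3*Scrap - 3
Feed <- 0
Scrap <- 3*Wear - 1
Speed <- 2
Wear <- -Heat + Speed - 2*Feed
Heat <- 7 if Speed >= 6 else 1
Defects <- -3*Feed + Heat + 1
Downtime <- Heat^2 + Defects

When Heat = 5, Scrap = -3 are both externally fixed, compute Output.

Under do(Heat = 5, Scrap = -3), each intervened variable's structural equation is replaced by its fixed value.
Defects = -3*Feed + Heat + 1  [with Feed=0, Heat=5]  = 6
Output = -2*Defects - 3*Scrap - 3  [with Defects=6, Scrap=-3]  = -6

-6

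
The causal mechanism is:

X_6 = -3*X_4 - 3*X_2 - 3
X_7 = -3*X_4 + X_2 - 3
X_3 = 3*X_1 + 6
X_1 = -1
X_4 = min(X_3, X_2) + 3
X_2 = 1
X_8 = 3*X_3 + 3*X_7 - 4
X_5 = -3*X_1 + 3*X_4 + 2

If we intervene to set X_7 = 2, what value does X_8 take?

11

do(X_7=2) replaces the equation X_7 = -3*X_4 + X_2 - 3 with the constant X_7 = 2.
X_3 = 3*X_1 + 6  [with X_1=-1]  = 3
X_8 = 3*X_3 + 3*X_7 - 4  [with X_3=3, X_7=2]  = 11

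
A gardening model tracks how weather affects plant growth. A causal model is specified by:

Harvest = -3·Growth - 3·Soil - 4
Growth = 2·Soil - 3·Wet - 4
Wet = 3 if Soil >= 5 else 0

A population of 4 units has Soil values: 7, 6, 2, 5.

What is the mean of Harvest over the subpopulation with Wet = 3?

Conditioning on Wet=3 selects the 3 unit(s) with Soil ∈ {7, 6, 5}. Their Harvest values: -28, -19, -10. Mean = -19.

-19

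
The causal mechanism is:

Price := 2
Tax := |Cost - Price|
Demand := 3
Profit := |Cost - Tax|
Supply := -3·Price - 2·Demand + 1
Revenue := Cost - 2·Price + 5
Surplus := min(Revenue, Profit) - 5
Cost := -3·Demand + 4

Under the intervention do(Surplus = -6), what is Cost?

The intervention breaks the incoming arrows to Surplus: Surplus := min(Revenue, Profit) - 5 no longer applies, and Surplus = -6.
Since Cost is not a descendant of the intervened variable, it is unaffected.
Cost = -3·Demand + 4  [with Demand=3]  = -5

-5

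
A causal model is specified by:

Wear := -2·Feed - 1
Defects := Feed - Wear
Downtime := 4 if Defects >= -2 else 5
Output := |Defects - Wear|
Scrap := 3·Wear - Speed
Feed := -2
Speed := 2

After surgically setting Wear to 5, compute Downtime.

5

The intervention breaks the incoming arrows to Wear: Wear := -2·Feed - 1 no longer applies, and Wear = 5.
Defects = Feed - Wear  [with Feed=-2, Wear=5]  = -7
Downtime = 4 if Defects >= -2 else 5  [with Defects=-7]  = 5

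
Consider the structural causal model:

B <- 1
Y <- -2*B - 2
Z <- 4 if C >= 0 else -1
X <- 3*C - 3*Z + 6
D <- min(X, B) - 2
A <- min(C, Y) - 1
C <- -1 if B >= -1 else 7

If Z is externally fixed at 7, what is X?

-18

Intervening sets Z = 7 and removes its equation (Z <- 4 if C >= 0 else -1).
C = -1 if B >= -1 else 7  [with B=1]  = -1
X = 3*C - 3*Z + 6  [with C=-1, Z=7]  = -18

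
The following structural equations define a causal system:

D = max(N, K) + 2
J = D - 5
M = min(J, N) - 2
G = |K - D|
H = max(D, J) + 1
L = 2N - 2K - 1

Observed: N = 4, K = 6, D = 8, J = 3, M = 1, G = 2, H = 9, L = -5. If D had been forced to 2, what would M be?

do(D=2) replaces the equation D = max(N, K) + 2 with the constant D = 2.
J = D - 5  [with D=2]  = -3
M = min(J, N) - 2  [with J=-3, N=4]  = -5

-5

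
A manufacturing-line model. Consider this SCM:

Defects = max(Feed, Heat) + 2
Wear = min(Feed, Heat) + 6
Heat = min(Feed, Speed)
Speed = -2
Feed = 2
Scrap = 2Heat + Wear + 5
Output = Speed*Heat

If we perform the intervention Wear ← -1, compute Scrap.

Under do(Wear=-1), the mechanism Wear = min(Feed, Heat) + 6 is discarded; Wear is fixed at -1.
Heat = min(Feed, Speed)  [with Feed=2, Speed=-2]  = -2
Scrap = 2Heat + Wear + 5  [with Heat=-2, Wear=-1]  = 0

0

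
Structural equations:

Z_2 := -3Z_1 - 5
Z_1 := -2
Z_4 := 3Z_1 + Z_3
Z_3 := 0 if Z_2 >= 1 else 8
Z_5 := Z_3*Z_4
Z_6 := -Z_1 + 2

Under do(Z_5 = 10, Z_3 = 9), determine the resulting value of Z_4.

Under do(Z_5 = 10, Z_3 = 9), each intervened variable's structural equation is replaced by its fixed value.
Z_4 = 3Z_1 + Z_3  [with Z_1=-2, Z_3=9]  = 3

3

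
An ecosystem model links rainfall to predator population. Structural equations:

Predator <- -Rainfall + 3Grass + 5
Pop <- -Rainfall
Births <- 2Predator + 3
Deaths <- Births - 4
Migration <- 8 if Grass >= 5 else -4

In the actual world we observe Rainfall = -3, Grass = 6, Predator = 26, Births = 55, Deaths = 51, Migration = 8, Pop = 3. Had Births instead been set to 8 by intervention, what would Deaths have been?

4

Intervening sets Births = 8 and removes its equation (Births <- 2Predator + 3).
Deaths = Births - 4  [with Births=8]  = 4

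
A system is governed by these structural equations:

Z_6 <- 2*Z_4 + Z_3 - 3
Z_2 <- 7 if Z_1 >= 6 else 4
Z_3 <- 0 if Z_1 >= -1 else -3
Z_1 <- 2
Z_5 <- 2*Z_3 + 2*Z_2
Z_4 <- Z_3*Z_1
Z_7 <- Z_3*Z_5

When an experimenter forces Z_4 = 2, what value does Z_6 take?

Under do(Z_4=2), the mechanism Z_4 <- Z_3*Z_1 is discarded; Z_4 is fixed at 2.
Z_3 = 0 if Z_1 >= -1 else -3  [with Z_1=2]  = 0
Z_6 = 2*Z_4 + Z_3 - 3  [with Z_4=2, Z_3=0]  = 1

1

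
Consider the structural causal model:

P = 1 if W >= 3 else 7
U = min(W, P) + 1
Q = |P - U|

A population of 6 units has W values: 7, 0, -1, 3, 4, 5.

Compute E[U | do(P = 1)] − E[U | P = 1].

-0.5

do(P=1) breaks P's dependence on W. With P=1 fixed, U across the units is 2, 1, 0, 2, 2, 2, mean 1.5.
Conditioning on P=1 selects the 4 unit(s) with W ∈ {7, 3, 4, 5}. Their U values: 2, 2, 2, 2. Mean = 2.
Difference = 1.5 − 2 = -0.5.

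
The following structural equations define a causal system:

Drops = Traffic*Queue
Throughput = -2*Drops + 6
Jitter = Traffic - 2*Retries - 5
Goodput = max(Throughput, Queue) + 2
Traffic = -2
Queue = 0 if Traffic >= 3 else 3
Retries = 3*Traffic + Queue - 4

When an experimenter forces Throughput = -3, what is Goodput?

Intervening sets Throughput = -3 and removes its equation (Throughput = -2*Drops + 6).
Queue = 0 if Traffic >= 3 else 3  [with Traffic=-2]  = 3
Goodput = max(Throughput, Queue) + 2  [with Throughput=-3, Queue=3]  = 5

5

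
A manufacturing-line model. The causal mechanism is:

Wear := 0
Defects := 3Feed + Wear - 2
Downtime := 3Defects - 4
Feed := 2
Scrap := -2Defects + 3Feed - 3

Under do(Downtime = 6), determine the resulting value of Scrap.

-5

The intervention breaks the incoming arrows to Downtime: Downtime := 3Defects - 4 no longer applies, and Downtime = 6.
Since Scrap is not a descendant of the intervened variable, it is unaffected.
Defects = 3Feed + Wear - 2  [with Feed=2, Wear=0]  = 4
Scrap = -2Defects + 3Feed - 3  [with Defects=4, Feed=2]  = -5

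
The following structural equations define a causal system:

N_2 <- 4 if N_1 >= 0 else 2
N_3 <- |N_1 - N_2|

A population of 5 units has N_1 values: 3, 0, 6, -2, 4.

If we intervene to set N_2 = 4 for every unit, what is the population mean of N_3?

2.6

do(N_2=4) breaks N_2's dependence on N_1. With N_2=4 fixed, N_3 across the units is 1, 4, 2, 6, 0, mean 2.6.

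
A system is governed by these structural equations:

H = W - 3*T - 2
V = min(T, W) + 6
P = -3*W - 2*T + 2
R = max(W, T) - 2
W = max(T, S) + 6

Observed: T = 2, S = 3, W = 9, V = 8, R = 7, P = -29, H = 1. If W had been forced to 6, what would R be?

do(W=6) replaces the equation W = max(T, S) + 6 with the constant W = 6.
R = max(W, T) - 2  [with W=6, T=2]  = 4

4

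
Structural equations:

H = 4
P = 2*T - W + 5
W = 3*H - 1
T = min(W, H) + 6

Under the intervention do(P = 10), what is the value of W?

The intervention breaks the incoming arrows to P: P = 2*T - W + 5 no longer applies, and P = 10.
Since W is not a descendant of the intervened variable, it is unaffected.
W = 3*H - 1  [with H=4]  = 11

11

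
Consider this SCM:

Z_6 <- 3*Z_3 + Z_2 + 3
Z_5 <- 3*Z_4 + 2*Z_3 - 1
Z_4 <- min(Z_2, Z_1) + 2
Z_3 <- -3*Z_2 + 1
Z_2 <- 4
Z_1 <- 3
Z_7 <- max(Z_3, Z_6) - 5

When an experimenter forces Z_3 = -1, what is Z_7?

-1

The intervention breaks the incoming arrows to Z_3: Z_3 <- -3*Z_2 + 1 no longer applies, and Z_3 = -1.
Z_6 = 3*Z_3 + Z_2 + 3  [with Z_3=-1, Z_2=4]  = 4
Z_7 = max(Z_3, Z_6) - 5  [with Z_3=-1, Z_6=4]  = -1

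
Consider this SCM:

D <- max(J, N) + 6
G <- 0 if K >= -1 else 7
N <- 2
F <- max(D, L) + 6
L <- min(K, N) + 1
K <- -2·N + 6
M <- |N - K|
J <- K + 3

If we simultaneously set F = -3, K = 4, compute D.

The joint intervention fixes F = -3, K = 4, removing each variable's own equation.
J = K + 3  [with K=4]  = 7
D = max(J, N) + 6  [with J=7, N=2]  = 13

13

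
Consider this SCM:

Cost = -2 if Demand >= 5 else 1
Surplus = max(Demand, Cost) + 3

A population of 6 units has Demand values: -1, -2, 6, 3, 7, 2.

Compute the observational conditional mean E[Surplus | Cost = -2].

9.5

Conditioning on Cost=-2 selects the 2 unit(s) with Demand ∈ {6, 7}. Their Surplus values: 9, 10. Mean = 9.5.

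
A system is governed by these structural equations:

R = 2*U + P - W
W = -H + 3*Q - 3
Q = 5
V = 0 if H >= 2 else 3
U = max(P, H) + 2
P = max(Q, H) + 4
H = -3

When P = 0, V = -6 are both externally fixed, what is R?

Setting P = 0, V = -6 by intervention discards those variables' equations.
W = -H + 3*Q - 3  [with H=-3, Q=5]  = 15
U = max(P, H) + 2  [with P=0, H=-3]  = 2
R = 2*U + P - W  [with U=2, P=0, W=15]  = -11

-11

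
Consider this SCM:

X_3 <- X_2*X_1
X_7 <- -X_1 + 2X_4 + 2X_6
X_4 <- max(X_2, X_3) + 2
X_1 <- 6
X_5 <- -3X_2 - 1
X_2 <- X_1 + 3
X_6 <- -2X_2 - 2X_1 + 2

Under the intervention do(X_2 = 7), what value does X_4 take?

Under do(X_2=7), the mechanism X_2 <- X_1 + 3 is discarded; X_2 is fixed at 7.
X_3 = X_2*X_1  [with X_2=7, X_1=6]  = 42
X_4 = max(X_2, X_3) + 2  [with X_2=7, X_3=42]  = 44

44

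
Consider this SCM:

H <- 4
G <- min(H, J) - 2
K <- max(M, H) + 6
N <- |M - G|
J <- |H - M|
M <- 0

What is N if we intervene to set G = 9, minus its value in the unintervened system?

Under do(G=9), the mechanism G <- min(H, J) - 2 is discarded; G is fixed at 9.
N = |M - G|  [with M=0, G=9]  = 9
Without intervention: J = |H - M|  [with H=4, M=0]  = 4; G = min(H, J) - 2  [with H=4, J=4]  = 2; N = |M - G|  [with M=0, G=2]  = 2.
Change = 9 − 2 = 7.

7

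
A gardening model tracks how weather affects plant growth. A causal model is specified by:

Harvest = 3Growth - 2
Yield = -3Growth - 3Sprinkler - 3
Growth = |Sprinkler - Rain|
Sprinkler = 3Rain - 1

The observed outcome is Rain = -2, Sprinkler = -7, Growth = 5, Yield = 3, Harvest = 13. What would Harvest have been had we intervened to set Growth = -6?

do(Growth=-6) replaces the equation Growth = |Sprinkler - Rain| with the constant Growth = -6.
Harvest = 3Growth - 2  [with Growth=-6]  = -20

-20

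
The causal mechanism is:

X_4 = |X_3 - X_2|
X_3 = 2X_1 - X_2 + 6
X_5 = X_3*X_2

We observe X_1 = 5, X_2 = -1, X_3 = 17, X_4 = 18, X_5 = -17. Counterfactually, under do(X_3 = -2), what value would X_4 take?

1

The intervention breaks the incoming arrows to X_3: X_3 = 2X_1 - X_2 + 6 no longer applies, and X_3 = -2.
X_4 = |X_3 - X_2|  [with X_3=-2, X_2=-1]  = 1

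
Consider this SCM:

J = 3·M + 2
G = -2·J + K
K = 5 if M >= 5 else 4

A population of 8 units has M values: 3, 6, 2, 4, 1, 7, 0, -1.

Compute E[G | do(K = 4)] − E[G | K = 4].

Every unit gets K=4 under the intervention. G values become -18, -36, -12, -24, -6, -42, 0, 6; E[G|do(K=4)] = -16.5.
E[G|K=4] averages over only the 6 units with K=4 (M = 3, 2, 4, 1, 0, -1): G = -18, -12, -24, -6, 0, 6, mean -9.
Difference = -16.5 − (-9) = -7.5.

-7.5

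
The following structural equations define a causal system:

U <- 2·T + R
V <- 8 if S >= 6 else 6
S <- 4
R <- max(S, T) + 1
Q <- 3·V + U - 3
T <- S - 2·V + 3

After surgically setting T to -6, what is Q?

8

The intervention breaks the incoming arrows to T: T <- S - 2·V + 3 no longer applies, and T = -6.
V = 8 if S >= 6 else 6  [with S=4]  = 6
R = max(S, T) + 1  [with S=4, T=-6]  = 5
U = 2·T + R  [with T=-6, R=5]  = -7
Q = 3·V + U - 3  [with V=6, U=-7]  = 8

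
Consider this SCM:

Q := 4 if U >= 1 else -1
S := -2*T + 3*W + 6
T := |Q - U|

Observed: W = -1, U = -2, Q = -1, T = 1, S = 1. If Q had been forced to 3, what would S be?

-7

do(Q=3) replaces the equation Q := 4 if U >= 1 else -1 with the constant Q = 3.
T = |Q - U|  [with Q=3, U=-2]  = 5
S = -2*T + 3*W + 6  [with T=5, W=-1]  = -7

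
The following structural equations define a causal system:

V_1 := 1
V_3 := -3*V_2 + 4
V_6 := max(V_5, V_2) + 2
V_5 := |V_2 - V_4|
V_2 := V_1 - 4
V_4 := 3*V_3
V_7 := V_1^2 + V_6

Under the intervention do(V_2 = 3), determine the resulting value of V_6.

20

Under do(V_2=3), the mechanism V_2 := V_1 - 4 is discarded; V_2 is fixed at 3.
V_3 = -3*V_2 + 4  [with V_2=3]  = -5
V_4 = 3*V_3  [with V_3=-5]  = -15
V_5 = |V_2 - V_4|  [with V_2=3, V_4=-15]  = 18
V_6 = max(V_5, V_2) + 2  [with V_5=18, V_2=3]  = 20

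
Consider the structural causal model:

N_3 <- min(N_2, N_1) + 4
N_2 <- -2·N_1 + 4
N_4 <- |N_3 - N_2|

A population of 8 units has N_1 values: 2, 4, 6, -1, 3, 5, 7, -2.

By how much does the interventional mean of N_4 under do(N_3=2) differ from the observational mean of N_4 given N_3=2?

do(N_3=2) breaks N_3's dependence on N_1. With N_3=2 fixed, N_4 across the units is 2, 6, 10, 4, 4, 8, 12, 6, mean 6.5.
E[N_4|N_3=2] averages over only the 2 units with N_3=2 (N_1 = 3, -2): N_4 = 4, 6, mean 5.
Difference = 6.5 − 5 = 1.5.

1.5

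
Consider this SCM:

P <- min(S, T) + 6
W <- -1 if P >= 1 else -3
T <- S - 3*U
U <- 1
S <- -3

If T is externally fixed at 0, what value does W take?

do(T=0) replaces the equation T <- S - 3*U with the constant T = 0.
P = min(S, T) + 6  [with S=-3, T=0]  = 3
W = -1 if P >= 1 else -3  [with P=3]  = -1

-1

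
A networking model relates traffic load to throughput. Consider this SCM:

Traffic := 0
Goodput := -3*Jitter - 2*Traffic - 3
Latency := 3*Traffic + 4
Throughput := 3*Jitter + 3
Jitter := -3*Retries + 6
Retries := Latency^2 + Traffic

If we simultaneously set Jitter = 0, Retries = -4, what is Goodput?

-3

The joint intervention fixes Jitter = 0, Retries = -4, removing each variable's own equation.
Goodput = -3*Jitter - 2*Traffic - 3  [with Jitter=0, Traffic=0]  = -3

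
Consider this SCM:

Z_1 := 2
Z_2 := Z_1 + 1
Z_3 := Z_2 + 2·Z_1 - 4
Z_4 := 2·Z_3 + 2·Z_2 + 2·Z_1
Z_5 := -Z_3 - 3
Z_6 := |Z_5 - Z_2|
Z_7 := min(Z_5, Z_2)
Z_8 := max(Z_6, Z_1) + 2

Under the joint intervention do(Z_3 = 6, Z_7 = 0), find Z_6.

12

Under do(Z_3 = 6, Z_7 = 0), each intervened variable's structural equation is replaced by its fixed value.
Z_2 = Z_1 + 1  [with Z_1=2]  = 3
Z_5 = -Z_3 - 3  [with Z_3=6]  = -9
Z_6 = |Z_5 - Z_2|  [with Z_5=-9, Z_2=3]  = 12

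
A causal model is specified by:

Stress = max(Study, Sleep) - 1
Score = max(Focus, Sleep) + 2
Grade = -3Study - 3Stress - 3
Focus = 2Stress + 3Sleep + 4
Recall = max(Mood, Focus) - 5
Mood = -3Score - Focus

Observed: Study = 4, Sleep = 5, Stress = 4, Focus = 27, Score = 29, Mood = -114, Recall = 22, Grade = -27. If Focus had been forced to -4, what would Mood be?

-17

Under do(Focus=-4), the mechanism Focus = 2Stress + 3Sleep + 4 is discarded; Focus is fixed at -4.
Score = max(Focus, Sleep) + 2  [with Focus=-4, Sleep=5]  = 7
Mood = -3Score - Focus  [with Score=7, Focus=-4]  = -17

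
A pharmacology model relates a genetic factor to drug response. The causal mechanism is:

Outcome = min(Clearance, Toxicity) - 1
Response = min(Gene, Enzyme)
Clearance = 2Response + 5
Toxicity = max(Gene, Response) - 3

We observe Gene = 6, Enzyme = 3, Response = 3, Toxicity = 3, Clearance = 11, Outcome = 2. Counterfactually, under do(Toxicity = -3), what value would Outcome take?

Under do(Toxicity=-3), the mechanism Toxicity = max(Gene, Response) - 3 is discarded; Toxicity is fixed at -3.
Response = min(Gene, Enzyme)  [with Gene=6, Enzyme=3]  = 3
Clearance = 2Response + 5  [with Response=3]  = 11
Outcome = min(Clearance, Toxicity) - 1  [with Clearance=11, Toxicity=-3]  = -4

-4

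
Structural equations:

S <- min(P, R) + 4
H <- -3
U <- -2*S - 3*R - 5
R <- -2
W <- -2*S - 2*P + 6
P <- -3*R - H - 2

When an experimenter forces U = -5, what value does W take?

-12

The intervention breaks the incoming arrows to U: U <- -2*S - 3*R - 5 no longer applies, and U = -5.
Since W is not a descendant of the intervened variable, it is unaffected.
P = -3*R - H - 2  [with R=-2, H=-3]  = 7
S = min(P, R) + 4  [with P=7, R=-2]  = 2
W = -2*S - 2*P + 6  [with S=2, P=7]  = -12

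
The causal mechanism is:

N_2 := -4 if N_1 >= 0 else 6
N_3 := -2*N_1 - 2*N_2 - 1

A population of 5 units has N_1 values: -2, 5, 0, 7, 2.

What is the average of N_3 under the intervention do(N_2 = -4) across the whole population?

2.2

Every unit gets N_2=-4 under the intervention. N_3 values become 11, -3, 7, -7, 3; E[N_3|do(N_2=-4)] = 2.2.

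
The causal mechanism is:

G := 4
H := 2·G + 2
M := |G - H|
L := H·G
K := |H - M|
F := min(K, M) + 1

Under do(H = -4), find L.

-16

Under do(H=-4), the mechanism H := 2·G + 2 is discarded; H is fixed at -4.
L = H·G  [with H=-4, G=4]  = -16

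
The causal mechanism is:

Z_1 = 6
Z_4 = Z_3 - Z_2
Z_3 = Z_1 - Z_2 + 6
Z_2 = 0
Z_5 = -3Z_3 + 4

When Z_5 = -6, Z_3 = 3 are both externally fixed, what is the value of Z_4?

Under do(Z_5 = -6, Z_3 = 3), each intervened variable's structural equation is replaced by its fixed value.
Z_4 = Z_3 - Z_2  [with Z_3=3, Z_2=0]  = 3

3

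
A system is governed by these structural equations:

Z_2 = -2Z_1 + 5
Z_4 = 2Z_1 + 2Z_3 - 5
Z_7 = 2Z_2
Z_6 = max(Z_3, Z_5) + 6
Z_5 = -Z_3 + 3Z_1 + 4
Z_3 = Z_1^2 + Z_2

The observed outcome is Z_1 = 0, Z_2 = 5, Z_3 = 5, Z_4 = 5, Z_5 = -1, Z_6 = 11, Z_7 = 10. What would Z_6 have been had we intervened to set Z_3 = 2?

The intervention breaks the incoming arrows to Z_3: Z_3 = Z_1^2 + Z_2 no longer applies, and Z_3 = 2.
Z_5 = -Z_3 + 3Z_1 + 4  [with Z_3=2, Z_1=0]  = 2
Z_6 = max(Z_3, Z_5) + 6  [with Z_3=2, Z_5=2]  = 8

8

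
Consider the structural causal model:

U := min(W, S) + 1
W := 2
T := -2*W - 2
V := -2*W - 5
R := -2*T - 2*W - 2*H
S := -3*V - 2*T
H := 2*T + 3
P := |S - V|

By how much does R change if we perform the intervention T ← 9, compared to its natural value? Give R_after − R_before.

Under do(T=9), the mechanism T := -2*W - 2 is discarded; T is fixed at 9.
H = 2*T + 3  [with T=9]  = 21
R = -2*T - 2*W - 2*H  [with T=9, W=2, H=21]  = -64
Without intervention: T = -2*W - 2  [with W=2]  = -6; H = 2*T + 3  [with T=-6]  = -9; R = -2*T - 2*W - 2*H  [with T=-6, W=2, H=-9]  = 26.
Change = -64 − 26 = -90.

-90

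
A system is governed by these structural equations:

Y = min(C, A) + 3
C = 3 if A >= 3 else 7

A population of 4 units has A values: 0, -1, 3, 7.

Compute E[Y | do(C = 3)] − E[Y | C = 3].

-1.75

do(C=3) breaks C's dependence on A. With C=3 fixed, Y across the units is 3, 2, 6, 6, mean 4.25.
Observing C=3 restricts to units where C's equation naturally yields 3: A ∈ {3, 7}. In that subpopulation Y = 6, 6, mean 6.
Difference = 4.25 − 6 = -1.75.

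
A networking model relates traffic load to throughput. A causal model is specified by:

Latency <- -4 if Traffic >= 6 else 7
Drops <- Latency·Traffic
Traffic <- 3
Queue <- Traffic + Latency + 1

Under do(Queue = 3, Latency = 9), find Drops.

27

The joint intervention fixes Queue = 3, Latency = 9, removing each variable's own equation.
Drops = Latency·Traffic  [with Latency=9, Traffic=3]  = 27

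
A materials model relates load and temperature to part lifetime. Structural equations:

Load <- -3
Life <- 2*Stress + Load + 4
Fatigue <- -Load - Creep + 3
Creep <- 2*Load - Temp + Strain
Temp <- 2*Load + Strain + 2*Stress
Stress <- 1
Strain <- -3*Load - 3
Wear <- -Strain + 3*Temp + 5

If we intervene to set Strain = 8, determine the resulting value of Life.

The intervention breaks the incoming arrows to Strain: Strain <- -3*Load - 3 no longer applies, and Strain = 8.
Since Life is not a descendant of the intervened variable, it is unaffected.
Life = 2*Stress + Load + 4  [with Stress=1, Load=-3]  = 3

3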